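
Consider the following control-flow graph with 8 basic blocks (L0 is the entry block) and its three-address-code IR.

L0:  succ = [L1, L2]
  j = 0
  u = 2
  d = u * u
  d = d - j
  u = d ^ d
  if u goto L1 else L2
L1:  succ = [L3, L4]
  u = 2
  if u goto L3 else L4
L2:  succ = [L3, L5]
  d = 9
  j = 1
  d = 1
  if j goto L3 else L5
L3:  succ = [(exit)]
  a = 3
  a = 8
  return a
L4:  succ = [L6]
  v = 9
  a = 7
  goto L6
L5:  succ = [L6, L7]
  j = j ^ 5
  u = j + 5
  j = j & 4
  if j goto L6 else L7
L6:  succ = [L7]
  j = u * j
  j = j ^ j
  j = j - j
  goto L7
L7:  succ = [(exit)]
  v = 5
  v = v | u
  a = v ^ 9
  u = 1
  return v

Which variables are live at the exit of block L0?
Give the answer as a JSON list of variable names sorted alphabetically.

Answer: ["j"]

Working:
Block summaries:
  L0 def {d,j,u} use ∅
  L1 def {u} use ∅
  L2 def {d,j} use ∅
  L3 def {a} use ∅
  L4 def {a,v} use ∅
  L5 def {j,u} use {j}
  L6 def {j} use {j,u}
  L7 def {a,u,v} use {u}

Liveness:
  live L0: ∅→{j}
  live L1: {j}→{j,u}
  live L2: ∅→{j}
  live L3: ∅→∅
  live L4: {j,u}→{j,u}
  live L5: {j}→{j,u}
  live L6: {j,u}→{u}
  live L7: {u}→∅

live-out(L0) = ["j"]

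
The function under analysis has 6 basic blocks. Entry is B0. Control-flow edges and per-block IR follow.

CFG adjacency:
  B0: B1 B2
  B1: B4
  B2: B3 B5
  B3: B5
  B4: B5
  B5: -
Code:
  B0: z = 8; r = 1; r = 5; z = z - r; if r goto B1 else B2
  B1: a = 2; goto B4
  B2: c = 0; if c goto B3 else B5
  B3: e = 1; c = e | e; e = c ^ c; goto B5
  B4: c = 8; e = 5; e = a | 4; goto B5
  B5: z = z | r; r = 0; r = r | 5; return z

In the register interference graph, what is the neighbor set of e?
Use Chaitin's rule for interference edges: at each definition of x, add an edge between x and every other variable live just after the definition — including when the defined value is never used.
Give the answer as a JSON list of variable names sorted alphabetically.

Per-block:
  B0: def={r,z} ue=∅
  B1: def={a} ue=∅
  B2: def={c} ue=∅
  B3: def={c,e} ue=∅
  B4: def={c,e} ue={a}
  B5: def={r,z} ue={r,z}

Live sets:
  B0 li=∅ lo={r,z}
  B1 li={r,z} lo={a,r,z}
  B2 li={r,z} lo={r,z}
  B3 li={r,z} lo={r,z}
  B4 li={a,r,z} lo={r,z}
  B5 li={r,z} lo=∅

Interfere edges:
  a↔{c,e,r,z}
  c↔{a,r,z}
  e↔{a,r,z}
  r↔{a,c,e,z}
  z↔{a,c,e,r}

N(e) = ["a", "r", "z"]

Answer: ["a", "r", "z"]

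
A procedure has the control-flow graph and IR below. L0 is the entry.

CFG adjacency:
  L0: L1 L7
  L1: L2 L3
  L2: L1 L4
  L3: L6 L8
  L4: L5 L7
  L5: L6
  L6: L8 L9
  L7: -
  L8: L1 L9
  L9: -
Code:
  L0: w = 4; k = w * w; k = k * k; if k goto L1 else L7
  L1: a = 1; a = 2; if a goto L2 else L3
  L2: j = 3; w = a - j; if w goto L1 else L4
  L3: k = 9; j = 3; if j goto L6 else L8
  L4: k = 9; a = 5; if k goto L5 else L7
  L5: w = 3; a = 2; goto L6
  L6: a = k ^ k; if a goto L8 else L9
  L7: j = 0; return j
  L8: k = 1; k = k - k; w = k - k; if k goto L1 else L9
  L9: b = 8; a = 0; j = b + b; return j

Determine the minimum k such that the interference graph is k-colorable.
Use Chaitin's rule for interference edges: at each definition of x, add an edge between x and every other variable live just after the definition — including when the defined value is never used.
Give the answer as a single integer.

def/use:
  L0: {k,w} / ∅
  L1: {a} / ∅
  L2: {j,w} / {a}
  L3: {j,k} / ∅
  L4: {a,k} / ∅
  L5: {a,w} / ∅
  L6: {a} / {k}
  L7: {j} / ∅
  L8: {k,w} / ∅
  L9: {a,b,j} / ∅

Live sets:
  live L0: ∅→∅
  live L1: ∅→{a}
  live L2: {a}→∅
  live L3: ∅→{k}
  live L4: ∅→{k}
  live L5: {k}→{k}
  live L6: {k}→∅
  live L7: ∅→∅
  live L8: ∅→∅
  live L9: ∅→∅

Interference:
  a: {b,j,k}
  b: {a}
  j: {a,k}
  k: {a,j,w}
  w: {k}

Registers:
  clique {a,j,k} ⇒ need ≥ 3
  3-colouring: R0={a,w}  R1={b,k}  R2={j}
  χ = 3

Answer: 3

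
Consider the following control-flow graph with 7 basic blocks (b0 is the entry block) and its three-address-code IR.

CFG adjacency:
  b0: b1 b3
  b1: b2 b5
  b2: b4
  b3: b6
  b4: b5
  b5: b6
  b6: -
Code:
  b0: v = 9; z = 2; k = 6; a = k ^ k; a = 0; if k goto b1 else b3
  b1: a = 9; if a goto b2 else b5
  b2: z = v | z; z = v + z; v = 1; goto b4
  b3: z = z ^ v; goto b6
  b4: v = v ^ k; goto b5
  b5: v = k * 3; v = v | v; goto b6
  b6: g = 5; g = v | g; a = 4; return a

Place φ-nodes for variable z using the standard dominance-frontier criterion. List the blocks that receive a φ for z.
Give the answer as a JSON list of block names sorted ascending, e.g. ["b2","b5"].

idom tree: b1←b0 b2←b1 b3←b0 b4←b2 b5←b1 b6←b0
Dom at joins:
  b5: preds {b1,b4}: {b0,b1} ∩ {b0,b1,b2,b4} = {b0,b1}; idom=b1
  b6: preds {b3,b5}: {b0,b3} ∩ {b0,b1,b5} = {b0}; idom=b0

DF derivation:
  join b5 pred b1: · stop@b1
  join b5 pred b4: b4→b2 stop@b1
  join b6 pred b3: b3 stop@b0
  join b6 pred b5: b5→b1 stop@b0
  DF(b0)=∅
  DF(b1)={b6}
  DF(b2)={b5}
  DF(b3)={b6}
  DF(b4)={b5}
  DF(b5)={b6}
  DF(b6)=∅

φ for z: defs {b0,b2,b3}
  DF⁺ = {b5,b6}

Answer: ["b5", "b6"]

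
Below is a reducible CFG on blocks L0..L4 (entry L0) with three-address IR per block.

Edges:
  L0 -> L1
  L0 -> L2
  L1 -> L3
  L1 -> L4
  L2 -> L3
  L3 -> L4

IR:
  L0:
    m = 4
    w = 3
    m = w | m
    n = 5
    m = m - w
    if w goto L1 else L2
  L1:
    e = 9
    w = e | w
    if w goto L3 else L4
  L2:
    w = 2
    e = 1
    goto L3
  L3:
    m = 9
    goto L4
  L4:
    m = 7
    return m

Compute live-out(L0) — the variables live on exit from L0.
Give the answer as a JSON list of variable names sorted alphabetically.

Answer: ["w"]

Analysis:
Block summaries:
  L0: {m,n,w} / ∅
  L1: {e,w} / {w}
  L2: {e,w} / ∅
  L3: {m} / ∅
  L4: {m} / ∅

Liveness:
  L0 li=∅ lo={w}
  L1 li={w} lo=∅
  L2 li=∅ lo=∅
  L3 li=∅ lo=∅
  L4 li=∅ lo=∅

live-out(L0) = ["w"]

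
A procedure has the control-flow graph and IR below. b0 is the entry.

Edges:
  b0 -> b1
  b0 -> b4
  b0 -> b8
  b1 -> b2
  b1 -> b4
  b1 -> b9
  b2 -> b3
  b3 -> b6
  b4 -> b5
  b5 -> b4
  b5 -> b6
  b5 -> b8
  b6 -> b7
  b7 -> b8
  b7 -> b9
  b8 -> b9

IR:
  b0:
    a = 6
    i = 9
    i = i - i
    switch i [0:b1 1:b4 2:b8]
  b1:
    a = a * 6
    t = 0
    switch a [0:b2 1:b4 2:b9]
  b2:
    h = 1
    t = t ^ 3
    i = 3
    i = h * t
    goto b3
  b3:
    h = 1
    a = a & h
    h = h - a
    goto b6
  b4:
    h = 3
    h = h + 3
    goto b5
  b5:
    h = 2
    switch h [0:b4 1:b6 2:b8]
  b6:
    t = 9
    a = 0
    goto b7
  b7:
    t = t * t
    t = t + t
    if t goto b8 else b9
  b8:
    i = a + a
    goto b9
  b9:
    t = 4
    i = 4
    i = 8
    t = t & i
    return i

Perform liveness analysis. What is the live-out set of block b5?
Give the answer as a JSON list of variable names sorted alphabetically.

Answer: ["a"]

Derivation:
Block summaries:
  b0 def {a,i} use ∅
  b1 def {a,t} use {a}
  b2 def {h,i,t} use {t}
  b3 def {a,h} use {a}
  b4 def {h} use ∅
  b5 def {h} use ∅
  b6 def {a,t} use ∅
  b7 def {t} use {t}
  b8 def {i} use {a}
  b9 def {i,t} use ∅

Live sets:
  b0: in=∅ out={a}
  b1: in={a} out={a,t}
  b2: in={a,t} out={a}
  b3: in={a} out=∅
  b4: in={a} out={a}
  b5: in={a} out={a}
  b6: in=∅ out={a,t}
  b7: in={a,t} out={a}
  b8: in={a} out=∅
  b9: in=∅ out=∅

live-out(b5) = ["a"]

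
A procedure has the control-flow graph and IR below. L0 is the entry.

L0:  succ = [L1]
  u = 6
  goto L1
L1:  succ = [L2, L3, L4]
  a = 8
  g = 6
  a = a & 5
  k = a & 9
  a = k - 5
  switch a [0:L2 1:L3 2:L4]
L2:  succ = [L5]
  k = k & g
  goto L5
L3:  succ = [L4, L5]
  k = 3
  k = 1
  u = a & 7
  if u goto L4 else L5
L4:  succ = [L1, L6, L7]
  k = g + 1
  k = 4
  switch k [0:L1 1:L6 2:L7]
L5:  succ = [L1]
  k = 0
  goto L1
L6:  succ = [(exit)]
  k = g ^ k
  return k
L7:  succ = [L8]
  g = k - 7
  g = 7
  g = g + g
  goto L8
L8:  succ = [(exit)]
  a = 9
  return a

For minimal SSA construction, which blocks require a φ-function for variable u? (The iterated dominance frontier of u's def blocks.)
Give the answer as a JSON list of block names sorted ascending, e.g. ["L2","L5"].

Answer: ["L1", "L4", "L5"]

Working:
idom tree: L1←L0 L2←L1 L3←L1 L4←L1 L5←L1 L6←L4 L7←L4 L8←L7
Dom∩ at merges:
  L1: preds {L0,L4,L5}: {L0} ∩ {L0,L1,L4} ∩ {L0,L1,L5} = {L0}; idom=L0
  L4: preds {L1,L3}: {L0,L1} ∩ {L0,L1,L3} = {L0,L1}; idom=L1
  L5: preds {L2,L3}: {L0,L1,L2} ∩ {L0,L1,L3} = {L0,L1}; idom=L1

DF walk-up:
  L1←L0: walk · to L0
  L1←L4: walk L4→L1 to L0
  L1←L5: walk L5→L1 to L0
  L4←L1: walk · to L1
  L4←L3: walk L3 to L1
  L5←L2: walk L2 to L1
  L5←L3: walk L3 to L1
  L0 → ∅
  L1 → {L1}
  L2 → {L5}
  L3 → {L4,L5}
  L4 → {L1}
  L5 → {L1}
  L6 → ∅
  L7 → ∅
  L8 → ∅

φ for u: defs {L0,L3}
  DF⁺ = {L1,L4,L5}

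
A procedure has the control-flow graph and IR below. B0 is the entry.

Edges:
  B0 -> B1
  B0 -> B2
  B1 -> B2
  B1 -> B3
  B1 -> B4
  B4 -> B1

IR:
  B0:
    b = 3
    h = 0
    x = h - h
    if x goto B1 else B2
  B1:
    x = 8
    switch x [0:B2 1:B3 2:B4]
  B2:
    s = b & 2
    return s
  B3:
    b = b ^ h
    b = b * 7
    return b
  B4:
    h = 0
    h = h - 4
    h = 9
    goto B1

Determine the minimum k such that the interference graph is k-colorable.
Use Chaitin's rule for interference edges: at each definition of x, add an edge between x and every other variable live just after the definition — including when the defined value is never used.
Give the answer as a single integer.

Block summaries:
  B0: {b,h,x} / ∅
  B1: {x} / ∅
  B2: {s} / {b}
  B3: {b} / {b,h}
  B4: {h} / ∅

Live sets:
  live B0: ∅→{b,h}
  live B1: {b,h}→{b,h}
  live B2: {b}→∅
  live B3: {b,h}→∅
  live B4: {b}→{b,h}

Conflict graph:
  b: {h,x}
  h: {b,x}
  s: ∅
  x: {b,h}

Chromatic number:
  clique {b,h,x} ⇒ need ≥ 3
  3-colouring: r0={b,s}  r1={h}  r2={x}
  χ = 3

Answer: 3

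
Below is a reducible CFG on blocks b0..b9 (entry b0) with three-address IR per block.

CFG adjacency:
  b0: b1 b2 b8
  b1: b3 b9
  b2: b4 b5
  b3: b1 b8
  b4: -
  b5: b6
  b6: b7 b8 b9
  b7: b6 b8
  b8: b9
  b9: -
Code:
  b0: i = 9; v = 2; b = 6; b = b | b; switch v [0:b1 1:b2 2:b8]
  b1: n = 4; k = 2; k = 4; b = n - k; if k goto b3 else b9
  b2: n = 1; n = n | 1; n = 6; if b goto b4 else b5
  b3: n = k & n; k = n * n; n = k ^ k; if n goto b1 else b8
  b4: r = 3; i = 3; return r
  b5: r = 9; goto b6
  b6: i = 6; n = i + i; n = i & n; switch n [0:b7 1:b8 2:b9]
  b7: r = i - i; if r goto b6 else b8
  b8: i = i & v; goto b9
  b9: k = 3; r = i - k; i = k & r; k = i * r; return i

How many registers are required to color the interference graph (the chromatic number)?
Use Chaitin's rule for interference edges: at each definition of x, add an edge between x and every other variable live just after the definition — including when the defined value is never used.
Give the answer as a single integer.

Answer: 5

Working:
Block summaries:
  b0: {b,i,v} / ∅
  b1: {b,k,n} / ∅
  b2: {n} / {b}
  b3: {k,n} / {k,n}
  b4: {i,r} / ∅
  b5: {r} / ∅
  b6: {i,n} / ∅
  b7: {r} / {i}
  b8: {i} / {i,v}
  b9: {i,k,r} / {i}

Backward fixpoint:
  live b0: ∅→{b,i,v}
  live b1: {i,v}→{i,k,n,v}
  live b2: {b,v}→{v}
  live b3: {i,k,n,v}→{i,v}
  live b4: ∅→∅
  live b5: {v}→{v}
  live b6: {v}→{i,v}
  live b7: {i,v}→{i,v}
  live b8: {i,v}→{i}
  live b9: {i}→∅

Conflict graph:
  b↔{i,k,n,v}
  i↔{b,k,n,r,v}
  k↔{b,i,n,r,v}
  n↔{b,i,k,v}
  r↔{i,k,v}
  v↔{b,i,k,n,r}

Colouring:
  {b,i,k,n,v} pairwise interfere (5-clique) ⇒ χ ≥ 5
  5-colouring: r0={i}  r1={k}  r2={v}  r3={b,r}  r4={n}
  χ = 5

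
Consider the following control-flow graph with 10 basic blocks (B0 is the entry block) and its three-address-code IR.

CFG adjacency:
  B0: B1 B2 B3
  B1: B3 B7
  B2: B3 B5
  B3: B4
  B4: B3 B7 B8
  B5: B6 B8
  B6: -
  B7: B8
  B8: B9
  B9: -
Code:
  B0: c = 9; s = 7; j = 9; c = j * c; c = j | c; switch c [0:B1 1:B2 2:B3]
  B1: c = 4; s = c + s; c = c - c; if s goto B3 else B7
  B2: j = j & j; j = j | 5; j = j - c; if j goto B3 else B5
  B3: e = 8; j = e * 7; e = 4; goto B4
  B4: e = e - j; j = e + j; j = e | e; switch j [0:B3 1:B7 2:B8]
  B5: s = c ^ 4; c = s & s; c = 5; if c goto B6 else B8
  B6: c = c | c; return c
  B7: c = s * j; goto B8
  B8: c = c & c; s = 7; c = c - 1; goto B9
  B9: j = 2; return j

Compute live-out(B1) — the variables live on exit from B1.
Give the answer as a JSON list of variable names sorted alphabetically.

Per-block:
  B0: {c,j,s} / ∅
  B1: {c,s} / {s}
  B2: {j} / {c,j}
  B3: {e,j} / ∅
  B4: {e,j} / {e,j}
  B5: {c,s} / {c}
  B6: {c} / {c}
  B7: {c} / {j,s}
  B8: {c,s} / {c}
  B9: {j} / ∅

Live sets:
  live B0: ∅→{c,j,s}
  live B1: {j,s}→{c,j,s}
  live B2: {c,j,s}→{c,s}
  live B3: {c,s}→{c,e,j,s}
  live B4: {c,e,j,s}→{c,j,s}
  live B5: {c}→{c}
  live B6: {c}→∅
  live B7: {j,s}→{c}
  live B8: {c}→∅
  live B9: ∅→∅

live-out(B1) = ["c", "j", "s"]

Answer: ["c", "j", "s"]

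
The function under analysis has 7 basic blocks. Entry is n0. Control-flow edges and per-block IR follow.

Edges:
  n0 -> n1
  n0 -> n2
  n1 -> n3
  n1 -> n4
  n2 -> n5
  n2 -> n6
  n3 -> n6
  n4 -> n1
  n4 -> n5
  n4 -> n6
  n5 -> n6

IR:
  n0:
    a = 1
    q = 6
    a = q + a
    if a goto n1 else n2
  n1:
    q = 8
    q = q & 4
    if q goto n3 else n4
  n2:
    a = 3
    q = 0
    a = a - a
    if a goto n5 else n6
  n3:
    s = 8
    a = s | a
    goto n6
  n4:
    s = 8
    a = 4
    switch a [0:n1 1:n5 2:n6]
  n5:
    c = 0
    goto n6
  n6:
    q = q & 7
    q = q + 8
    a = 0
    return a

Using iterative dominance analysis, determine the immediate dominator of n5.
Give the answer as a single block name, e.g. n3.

idom tree: n1←n0 n2←n0 n3←n1 n4←n1 n5←n0 n6←n0
Dom at joins:
  n1: preds {n0,n4}: {n0} ∩ {n0,n1,n4} = {n0}; idom=n0
  n5: preds {n2,n4}: {n0,n2} ∩ {n0,n1,n4} = {n0}; idom=n0
  n6: preds {n2,n3,n4,n5}: {n0,n2} ∩ {n0,n1,n3} ∩ {n0,n1,n4} ∩ {n0,n5} = {n0}; idom=n0

idom(n5) = n0

Answer: n0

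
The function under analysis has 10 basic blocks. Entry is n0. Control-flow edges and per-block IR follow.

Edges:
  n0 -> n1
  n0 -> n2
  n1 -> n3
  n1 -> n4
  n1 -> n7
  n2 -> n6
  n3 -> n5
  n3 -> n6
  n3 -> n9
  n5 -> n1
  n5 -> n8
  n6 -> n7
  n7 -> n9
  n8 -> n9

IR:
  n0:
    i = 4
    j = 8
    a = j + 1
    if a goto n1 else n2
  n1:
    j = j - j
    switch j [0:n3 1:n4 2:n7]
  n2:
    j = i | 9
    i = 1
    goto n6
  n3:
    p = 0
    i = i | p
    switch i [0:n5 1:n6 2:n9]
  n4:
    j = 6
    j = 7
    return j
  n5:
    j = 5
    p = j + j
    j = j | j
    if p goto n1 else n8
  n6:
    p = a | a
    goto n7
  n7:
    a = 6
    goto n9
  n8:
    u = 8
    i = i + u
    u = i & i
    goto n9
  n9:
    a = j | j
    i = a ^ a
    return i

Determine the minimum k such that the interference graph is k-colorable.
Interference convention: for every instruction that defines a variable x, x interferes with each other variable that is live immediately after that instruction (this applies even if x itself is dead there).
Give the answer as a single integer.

Per-block:
  n0: def={a,i,j} ue=∅
  n1: def={j} ue={j}
  n2: def={i,j} ue={i}
  n3: def={i,p} ue={i}
  n4: def={j} ue=∅
  n5: def={j,p} ue=∅
  n6: def={p} ue={a}
  n7: def={a} ue=∅
  n8: def={i,u} ue={i}
  n9: def={a,i} ue={j}

Backward fixpoint:
  n0 li=∅ lo={a,i,j}
  n1 li={a,i,j} lo={a,i,j}
  n2 li={a,i} lo={a,j}
  n3 li={a,i,j} lo={a,i,j}
  n4 li=∅ lo=∅
  n5 li={a,i} lo={a,i,j}
  n6 li={a,j} lo={j}
  n7 li={j} lo={j}
  n8 li={i,j} lo={j}
  n9 li={j} lo=∅

Interfere edges:
  a↔{i,j,p}
  i↔{a,j,p,u}
  j↔{a,i,p,u}
  p↔{a,i,j}
  u↔{i,j}

Colouring:
  lower bound: {a,i,j,p} mutually conflict ⇒ χ ≥ 4
  4-colouring: c0={i}  c1={j}  c2={a,u}  c3={p}
  χ = 4

Answer: 4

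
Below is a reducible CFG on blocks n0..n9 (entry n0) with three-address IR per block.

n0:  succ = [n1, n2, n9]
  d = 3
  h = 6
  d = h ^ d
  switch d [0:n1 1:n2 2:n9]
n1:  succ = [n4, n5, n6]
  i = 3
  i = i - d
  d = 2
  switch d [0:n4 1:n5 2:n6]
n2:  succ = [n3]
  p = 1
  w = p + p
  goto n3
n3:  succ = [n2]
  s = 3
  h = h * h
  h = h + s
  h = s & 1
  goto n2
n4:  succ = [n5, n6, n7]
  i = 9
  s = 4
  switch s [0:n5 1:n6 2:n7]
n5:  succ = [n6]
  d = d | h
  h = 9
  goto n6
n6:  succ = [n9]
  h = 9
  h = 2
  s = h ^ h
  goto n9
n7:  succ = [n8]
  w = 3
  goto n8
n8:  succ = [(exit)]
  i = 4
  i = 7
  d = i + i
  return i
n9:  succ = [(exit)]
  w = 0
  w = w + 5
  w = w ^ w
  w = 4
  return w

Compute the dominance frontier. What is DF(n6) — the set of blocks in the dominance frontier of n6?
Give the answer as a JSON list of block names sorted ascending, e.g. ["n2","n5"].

Answer: ["n9"]

Derivation:
idom tree: n1←n0 n2←n0 n3←n2 n4←n1 n5←n1 n6←n1 n7←n4 n8←n7 n9←n0
Dom∩ at merges:
  n2: preds {n0,n3}: {n0} ∩ {n0,n2,n3} = {n0}; idom=n0
  n5: preds {n1,n4}: {n0,n1} ∩ {n0,n1,n4} = {n0,n1}; idom=n1
  n6: preds {n1,n4,n5}: {n0,n1} ∩ {n0,n1,n4} ∩ {n0,n1,n5} = {n0,n1}; idom=n1
  n9: preds {n0,n6}: {n0} ∩ {n0,n1,n6} = {n0}; idom=n0

DF walk-up:
  join n2 pred n0: · stop@n0
  join n2 pred n3: n3→n2 stop@n0
  join n5 pred n1: · stop@n1
  join n5 pred n4: n4 stop@n1
  join n6 pred n1: · stop@n1
  join n6 pred n4: n4 stop@n1
  join n6 pred n5: n5 stop@n1
  join n9 pred n0: · stop@n0
  join n9 pred n6: n6→n1 stop@n0
  DF(n0)=∅
  DF(n1)={n9}
  DF(n2)={n2}
  DF(n3)={n2}
  DF(n4)={n5,n6}
  DF(n5)={n6}
  DF(n6)={n9}
  DF(n7)=∅
  DF(n8)=∅
  DF(n9)=∅

DF(n6) = ["n9"]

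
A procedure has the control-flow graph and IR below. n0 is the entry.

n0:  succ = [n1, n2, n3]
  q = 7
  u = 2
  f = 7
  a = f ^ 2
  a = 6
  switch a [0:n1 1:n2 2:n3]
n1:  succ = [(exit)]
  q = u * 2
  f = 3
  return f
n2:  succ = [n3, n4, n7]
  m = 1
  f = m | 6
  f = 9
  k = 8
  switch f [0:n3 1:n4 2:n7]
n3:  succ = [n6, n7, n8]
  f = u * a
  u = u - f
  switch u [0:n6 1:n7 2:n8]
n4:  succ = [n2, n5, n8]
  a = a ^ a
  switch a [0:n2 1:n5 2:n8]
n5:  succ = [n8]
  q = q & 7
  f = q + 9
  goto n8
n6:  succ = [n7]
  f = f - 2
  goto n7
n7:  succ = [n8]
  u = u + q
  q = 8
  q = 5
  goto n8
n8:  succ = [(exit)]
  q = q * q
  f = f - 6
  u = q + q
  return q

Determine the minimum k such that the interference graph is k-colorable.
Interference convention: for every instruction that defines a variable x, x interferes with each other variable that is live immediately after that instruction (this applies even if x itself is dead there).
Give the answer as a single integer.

Answer: 5

Derivation:
def/use:
  n0 def {a,f,q,u} use ∅
  n1 def {f,q} use {u}
  n2 def {f,k,m} use ∅
  n3 def {f,u} use {a,u}
  n4 def {a} use {a}
  n5 def {f,q} use {q}
  n6 def {f} use {f}
  n7 def {q,u} use {q,u}
  n8 def {f,q,u} use {f,q}

Backward fixpoint:
  live n0: ∅→{a,q,u}
  live n1: {u}→∅
  live n2: {a,q,u}→{a,f,q,u}
  live n3: {a,q,u}→{f,q,u}
  live n4: {a,f,q,u}→{a,f,q,u}
  live n5: {q}→{f,q}
  live n6: {f,q,u}→{f,q,u}
  live n7: {f,q,u}→{f,q}
  live n8: {f,q}→∅

Interference:
  a — {f,k,m,q,u}
  f — {a,k,q,u}
  k — {a,f,q,u}
  m — {a,q,u}
  q — {a,f,k,m,u}
  u — {a,f,k,m,q}

Chromatic number:
  clique {a,f,k,q,u} ⇒ need ≥ 5
  5-colouring: r0={a}  r1={q}  r2={u}  r3={f,m}  r4={k}
  χ = 5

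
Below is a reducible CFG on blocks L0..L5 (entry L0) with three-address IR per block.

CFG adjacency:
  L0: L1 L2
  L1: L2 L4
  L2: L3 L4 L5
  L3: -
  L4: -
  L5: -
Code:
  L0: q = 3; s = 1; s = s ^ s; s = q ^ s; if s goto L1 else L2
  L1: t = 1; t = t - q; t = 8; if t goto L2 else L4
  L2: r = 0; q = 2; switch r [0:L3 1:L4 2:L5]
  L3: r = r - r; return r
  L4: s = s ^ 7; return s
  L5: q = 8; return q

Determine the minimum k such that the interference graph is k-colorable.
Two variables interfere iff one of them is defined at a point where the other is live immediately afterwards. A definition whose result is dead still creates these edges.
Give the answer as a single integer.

Per-block:
  L0 def {q,s} use ∅
  L1 def {t} use {q}
  L2 def {q,r} use ∅
  L3 def {r} use {r}
  L4 def {s} use {s}
  L5 def {q} use ∅

Live sets:
  L0 li=∅ lo={q,s}
  L1 li={q,s} lo={s}
  L2 li={s} lo={r,s}
  L3 li={r} lo=∅
  L4 li={s} lo=∅
  L5 li=∅ lo=∅

Interference:
  q↔{r,s,t}
  r↔{q,s}
  s↔{q,r,t}
  t↔{q,s}

Registers:
  {q,r,s} pairwise interfere (3-clique) ⇒ χ ≥ 3
  3-colouring: r0={q}  r1={s}  r2={r,t}
  χ = 3

Answer: 3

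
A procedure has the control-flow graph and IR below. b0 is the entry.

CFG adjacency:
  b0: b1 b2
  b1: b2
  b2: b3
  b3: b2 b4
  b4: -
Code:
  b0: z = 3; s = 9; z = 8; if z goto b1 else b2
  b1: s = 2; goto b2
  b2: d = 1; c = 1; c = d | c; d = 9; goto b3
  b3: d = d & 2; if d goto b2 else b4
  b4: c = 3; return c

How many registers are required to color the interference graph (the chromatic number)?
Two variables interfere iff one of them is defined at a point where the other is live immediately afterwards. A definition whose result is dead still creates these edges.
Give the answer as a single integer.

Answer: 2

Analysis:
Per-block:
  b0 def {s,z} use ∅
  b1 def {s} use ∅
  b2 def {c,d} use ∅
  b3 def {d} use {d}
  b4 def {c} use ∅

Live sets:
  b0 li=∅ lo=∅
  b1 li=∅ lo=∅
  b2 li=∅ lo={d}
  b3 li={d} lo=∅
  b4 li=∅ lo=∅

Interference:
  c↔{d}
  d↔{c}
  s↔∅
  z↔∅

Chromatic number:
  {c,d} pairwise interfere (2-clique) ⇒ χ ≥ 2
  assign c→c0 d→c1 s→c0 z→c0 — no edge inside a register ⇒ χ ≤ 2
  χ = 2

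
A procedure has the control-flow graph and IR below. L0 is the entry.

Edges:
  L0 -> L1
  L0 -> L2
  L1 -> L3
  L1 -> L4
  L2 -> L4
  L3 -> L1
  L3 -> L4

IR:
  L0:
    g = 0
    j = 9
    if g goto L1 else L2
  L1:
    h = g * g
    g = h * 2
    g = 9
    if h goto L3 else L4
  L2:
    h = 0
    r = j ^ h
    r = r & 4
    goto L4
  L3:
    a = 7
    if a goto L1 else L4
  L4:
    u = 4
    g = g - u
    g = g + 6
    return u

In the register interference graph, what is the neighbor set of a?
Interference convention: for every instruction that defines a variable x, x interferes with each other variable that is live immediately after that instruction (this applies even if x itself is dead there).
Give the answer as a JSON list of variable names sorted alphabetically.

def/use:
  L0: def={g,j} ue=∅
  L1: def={g,h} ue={g}
  L2: def={h,r} ue={j}
  L3: def={a} ue=∅
  L4: def={g,u} ue={g}

Live sets:
  L0 li=∅ lo={g,j}
  L1 li={g} lo={g}
  L2 li={g,j} lo={g}
  L3 li={g} lo={g}
  L4 li={g} lo=∅

Interfere edges:
  a — {g}
  g — {a,h,j,r,u}
  h — {g,j}
  j — {g,h}
  r — {g}
  u — {g}

N(a) = ["g"]

Answer: ["g"]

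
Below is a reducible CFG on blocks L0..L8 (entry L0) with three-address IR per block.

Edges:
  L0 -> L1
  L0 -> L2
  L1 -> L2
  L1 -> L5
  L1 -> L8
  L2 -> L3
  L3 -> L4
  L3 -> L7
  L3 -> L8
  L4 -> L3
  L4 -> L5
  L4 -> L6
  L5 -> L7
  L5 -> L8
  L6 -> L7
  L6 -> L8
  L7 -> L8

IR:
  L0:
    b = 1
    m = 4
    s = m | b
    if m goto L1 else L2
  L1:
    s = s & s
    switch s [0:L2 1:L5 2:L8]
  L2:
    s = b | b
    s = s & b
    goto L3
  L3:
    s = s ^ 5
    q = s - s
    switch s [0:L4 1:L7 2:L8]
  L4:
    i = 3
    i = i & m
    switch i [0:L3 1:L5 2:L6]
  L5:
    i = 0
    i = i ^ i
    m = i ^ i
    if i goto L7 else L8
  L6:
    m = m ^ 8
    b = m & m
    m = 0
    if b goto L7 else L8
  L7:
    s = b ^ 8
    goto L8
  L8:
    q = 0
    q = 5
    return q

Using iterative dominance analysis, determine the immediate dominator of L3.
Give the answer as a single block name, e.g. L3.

idom tree: L1←L0 L2←L0 L3←L2 L4←L3 L5←L0 L6←L4 L7←L0 L8←L0
Dom∩ at merges:
  L2: preds {L0,L1}: {L0} ∩ {L0,L1} = {L0}; idom=L0
  L3: preds {L2,L4}: {L0,L2} ∩ {L0,L2,L3,L4} = {L0,L2}; idom=L2
  L5: preds {L1,L4}: {L0,L1} ∩ {L0,L2,L3,L4} = {L0}; idom=L0
  L7: preds {L3,L5,L6}: {L0,L2,L3} ∩ {L0,L5} ∩ {L0,L2,L3,L4,L6} = {L0}; idom=L0
  L8: preds {L1,L3,L5,L6,L7}: {L0,L1} ∩ {L0,L2,L3} ∩ {L0,L5} ∩ {L0,L2,L3,L4,L6} ∩ {L0,L7} = {L0}; idom=L0

idom(L3) = L2

Answer: L2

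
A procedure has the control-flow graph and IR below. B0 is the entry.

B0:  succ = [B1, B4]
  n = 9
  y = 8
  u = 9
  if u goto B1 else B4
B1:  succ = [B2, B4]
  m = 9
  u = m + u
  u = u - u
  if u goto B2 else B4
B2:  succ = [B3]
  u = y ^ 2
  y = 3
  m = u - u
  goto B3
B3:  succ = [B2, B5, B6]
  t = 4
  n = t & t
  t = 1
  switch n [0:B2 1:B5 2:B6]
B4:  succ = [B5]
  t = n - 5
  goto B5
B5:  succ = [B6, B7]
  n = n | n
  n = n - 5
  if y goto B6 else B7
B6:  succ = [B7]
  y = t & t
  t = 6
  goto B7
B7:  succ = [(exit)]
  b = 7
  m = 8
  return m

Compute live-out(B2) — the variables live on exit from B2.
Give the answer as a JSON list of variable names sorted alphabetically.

def/use:
  B0: def={n,u,y} ue=∅
  B1: def={m,u} ue={u}
  B2: def={m,u,y} ue={y}
  B3: def={n,t} ue=∅
  B4: def={t} ue={n}
  B5: def={n} ue={n,y}
  B6: def={t,y} ue={t}
  B7: def={b,m} ue=∅

Liveness:
  B0 li=∅ lo={n,u,y}
  B1 li={n,u,y} lo={n,y}
  B2 li={y} lo={y}
  B3 li={y} lo={n,t,y}
  B4 li={n,y} lo={n,t,y}
  B5 li={n,t,y} lo={t}
  B6 li={t} lo=∅
  B7 li=∅ lo=∅

live-out(B2) = ["y"]

Answer: ["y"]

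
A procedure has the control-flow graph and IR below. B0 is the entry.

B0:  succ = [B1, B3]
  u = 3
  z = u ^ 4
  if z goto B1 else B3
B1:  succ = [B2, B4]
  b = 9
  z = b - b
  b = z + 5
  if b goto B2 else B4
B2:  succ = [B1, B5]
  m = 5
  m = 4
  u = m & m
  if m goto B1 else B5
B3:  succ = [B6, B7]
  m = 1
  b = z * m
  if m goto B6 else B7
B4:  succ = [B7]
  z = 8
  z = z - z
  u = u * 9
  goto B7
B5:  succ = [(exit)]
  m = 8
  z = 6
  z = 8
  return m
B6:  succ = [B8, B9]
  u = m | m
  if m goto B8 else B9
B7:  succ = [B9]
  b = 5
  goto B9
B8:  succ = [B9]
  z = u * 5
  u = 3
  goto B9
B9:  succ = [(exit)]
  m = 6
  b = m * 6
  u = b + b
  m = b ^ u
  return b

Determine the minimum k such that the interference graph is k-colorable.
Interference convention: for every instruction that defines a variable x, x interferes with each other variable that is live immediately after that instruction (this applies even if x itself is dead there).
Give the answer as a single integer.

Answer: 3

Analysis:
Block summaries:
  B0: def={u,z} ue=∅
  B1: def={b,z} ue=∅
  B2: def={m,u} ue=∅
  B3: def={b,m} ue={z}
  B4: def={u,z} ue={u}
  B5: def={m,z} ue=∅
  B6: def={u} ue={m}
  B7: def={b} ue=∅
  B8: def={u,z} ue={u}
  B9: def={b,m,u} ue=∅

Liveness:
  B0: in=∅ out={u,z}
  B1: in={u} out={u}
  B2: in=∅ out={u}
  B3: in={z} out={m}
  B4: in={u} out=∅
  B5: in=∅ out=∅
  B6: in={m} out={u}
  B7: in=∅ out=∅
  B8: in={u} out=∅
  B9: in=∅ out=∅

Conflict graph:
  b: {m,u}
  m: {b,u,z}
  u: {b,m,z}
  z: {m,u}

Chromatic number:
  clique {b,m,u} ⇒ need ≥ 3
  3-colouring: r0={m}  r1={u}  r2={b,z}
  χ = 3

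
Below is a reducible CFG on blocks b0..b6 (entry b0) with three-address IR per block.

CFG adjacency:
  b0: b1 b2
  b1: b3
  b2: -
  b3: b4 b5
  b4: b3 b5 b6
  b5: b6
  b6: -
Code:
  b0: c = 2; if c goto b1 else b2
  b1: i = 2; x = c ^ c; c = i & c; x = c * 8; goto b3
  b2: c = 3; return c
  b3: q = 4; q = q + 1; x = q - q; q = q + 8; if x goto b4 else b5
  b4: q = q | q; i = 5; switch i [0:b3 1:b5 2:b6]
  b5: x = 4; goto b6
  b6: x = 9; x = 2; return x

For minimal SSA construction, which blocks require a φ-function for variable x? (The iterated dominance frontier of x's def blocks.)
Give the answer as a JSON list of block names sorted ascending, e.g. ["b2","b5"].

idom tree: b1←b0 b2←b0 b3←b1 b4←b3 b5←b3 b6←b3
Dom∩ at merges:
  b3: preds {b1,b4}: {b0,b1} ∩ {b0,b1,b3,b4} = {b0,b1}; idom=b1
  b5: preds {b3,b4}: {b0,b1,b3} ∩ {b0,b1,b3,b4} = {b0,b1,b3}; idom=b3
  b6: preds {b4,b5}: {b0,b1,b3,b4} ∩ {b0,b1,b3,b5} = {b0,b1,b3}; idom=b3

Frontier:
  b3←b1: walk · to b1
  b3←b4: walk b4→b3 to b1
  b5←b3: walk · to b3
  b5←b4: walk b4 to b3
  b6←b4: walk b4 to b3
  b6←b5: walk b5 to b3
  b0: DF=∅
  b1: DF=∅
  b2: DF=∅
  b3: DF={b3}
  b4: DF={b3,b5,b6}
  b5: DF={b6}
  b6: DF=∅

φ for x: defs {b1,b3,b5,b6}
  DF⁺ = {b3,b6}

Answer: ["b3", "b6"]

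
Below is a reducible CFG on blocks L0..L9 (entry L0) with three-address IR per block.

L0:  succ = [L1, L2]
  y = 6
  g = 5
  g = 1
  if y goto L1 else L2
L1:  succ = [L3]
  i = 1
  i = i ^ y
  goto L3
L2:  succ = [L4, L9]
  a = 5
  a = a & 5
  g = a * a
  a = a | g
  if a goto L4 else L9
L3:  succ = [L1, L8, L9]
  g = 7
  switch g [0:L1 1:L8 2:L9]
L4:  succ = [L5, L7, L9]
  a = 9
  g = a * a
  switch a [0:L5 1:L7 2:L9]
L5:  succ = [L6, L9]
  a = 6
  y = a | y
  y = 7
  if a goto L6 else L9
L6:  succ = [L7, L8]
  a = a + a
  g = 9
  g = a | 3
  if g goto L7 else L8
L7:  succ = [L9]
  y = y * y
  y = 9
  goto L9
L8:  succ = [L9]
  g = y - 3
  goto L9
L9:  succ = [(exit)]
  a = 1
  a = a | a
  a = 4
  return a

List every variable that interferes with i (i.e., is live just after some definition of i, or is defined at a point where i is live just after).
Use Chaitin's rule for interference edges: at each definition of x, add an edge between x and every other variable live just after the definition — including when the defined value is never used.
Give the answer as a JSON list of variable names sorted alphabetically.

Block summaries:
  L0 def {g,y} use ∅
  L1 def {i} use {y}
  L2 def {a,g} use ∅
  L3 def {g} use ∅
  L4 def {a,g} use ∅
  L5 def {a,y} use {y}
  L6 def {a,g} use {a}
  L7 def {y} use {y}
  L8 def {g} use {y}
  L9 def {a} use ∅

Live sets:
  live L0: ∅→{y}
  live L1: {y}→{y}
  live L2: {y}→{y}
  live L3: {y}→{y}
  live L4: {y}→{y}
  live L5: {y}→{a,y}
  live L6: {a,y}→{y}
  live L7: {y}→∅
  live L8: {y}→∅
  live L9: ∅→∅

Conflict graph:
  a — {g,y}
  g — {a,y}
  i — {y}
  y — {a,g,i}

N(i) = ["y"]

Answer: ["y"]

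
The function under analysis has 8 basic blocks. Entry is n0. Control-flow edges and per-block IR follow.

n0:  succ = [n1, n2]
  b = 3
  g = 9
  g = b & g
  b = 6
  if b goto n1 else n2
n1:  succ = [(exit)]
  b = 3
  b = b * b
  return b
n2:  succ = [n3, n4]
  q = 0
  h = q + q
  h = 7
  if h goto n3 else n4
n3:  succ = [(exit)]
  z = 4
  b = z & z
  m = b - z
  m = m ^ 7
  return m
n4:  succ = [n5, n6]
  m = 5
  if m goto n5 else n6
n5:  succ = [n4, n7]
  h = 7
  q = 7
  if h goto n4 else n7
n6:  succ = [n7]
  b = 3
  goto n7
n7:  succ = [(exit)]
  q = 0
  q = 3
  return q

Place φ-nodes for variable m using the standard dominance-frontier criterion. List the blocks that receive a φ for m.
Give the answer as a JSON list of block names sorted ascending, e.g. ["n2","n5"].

Answer: ["n4"]

Analysis:
idom tree: n1←n0 n2←n0 n3←n2 n4←n2 n5←n4 n6←n4 n7←n4
Join-block Dom:
  n4: preds {n2,n5}: {n0,n2} ∩ {n0,n2,n4,n5} = {n0,n2}; idom=n2
  n7: preds {n5,n6}: {n0,n2,n4,n5} ∩ {n0,n2,n4,n6} = {n0,n2,n4}; idom=n4

DF walk-up:
  join n4 pred n2: · stop@n2
  join n4 pred n5: n5→n4 stop@n2
  join n7 pred n5: n5 stop@n4
  join n7 pred n6: n6 stop@n4
  DF(n0)=∅
  DF(n1)=∅
  DF(n2)=∅
  DF(n3)=∅
  DF(n4)={n4}
  DF(n5)={n4,n7}
  DF(n6)={n7}
  DF(n7)=∅

φ for m: defs {n3,n4}
  DF⁺ = {n4}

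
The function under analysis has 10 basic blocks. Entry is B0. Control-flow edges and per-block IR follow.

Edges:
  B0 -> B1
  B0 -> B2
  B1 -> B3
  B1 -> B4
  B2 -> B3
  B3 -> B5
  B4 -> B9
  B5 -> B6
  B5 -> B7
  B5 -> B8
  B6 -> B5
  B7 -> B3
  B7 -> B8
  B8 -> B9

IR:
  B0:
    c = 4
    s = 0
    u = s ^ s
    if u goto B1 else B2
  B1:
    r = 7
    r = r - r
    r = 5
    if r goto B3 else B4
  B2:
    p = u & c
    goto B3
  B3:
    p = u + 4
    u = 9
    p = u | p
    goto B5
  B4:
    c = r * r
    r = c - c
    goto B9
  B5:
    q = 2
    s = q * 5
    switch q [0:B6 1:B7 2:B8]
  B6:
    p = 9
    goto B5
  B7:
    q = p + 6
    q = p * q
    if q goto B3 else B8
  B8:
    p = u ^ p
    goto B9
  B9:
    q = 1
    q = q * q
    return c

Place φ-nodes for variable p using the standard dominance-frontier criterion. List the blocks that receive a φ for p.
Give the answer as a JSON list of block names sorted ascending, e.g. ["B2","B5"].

idom tree: B1←B0 B2←B0 B3←B0 B4←B1 B5←B3 B6←B5 B7←B5 B8←B5 B9←B0
Dom∩ at merges:
  B3: preds {B1,B2,B7}: {B0,B1} ∩ {B0,B2} ∩ {B0,B3,B5,B7} = {B0}; idom=B0
  B5: preds {B3,B6}: {B0,B3} ∩ {B0,B3,B5,B6} = {B0,B3}; idom=B3
  B8: preds {B5,B7}: {B0,B3,B5} ∩ {B0,B3,B5,B7} = {B0,B3,B5}; idom=B5
  B9: preds {B4,B8}: {B0,B1,B4} ∩ {B0,B3,B5,B8} = {B0}; idom=B0

DF walk-up:
  B3←B1: walk B1 to B0
  B3←B2: walk B2 to B0
  B3←B7: walk B7→B5→B3 to B0
  B5←B3: walk · to B3
  B5←B6: walk B6→B5 to B3
  B8←B5: walk · to B5
  B8←B7: walk B7 to B5
  B9←B4: walk B4→B1 to B0
  B9←B8: walk B8→B5→B3 to B0
  B0 → ∅
  B1 → {B3,B9}
  B2 → {B3}
  B3 → {B3,B9}
  B4 → {B9}
  B5 → {B3,B5,B9}
  B6 → {B5}
  B7 → {B3,B8}
  B8 → {B9}
  B9 → ∅

φ for p: defs {B2,B3,B6,B8}
  DF⁺ = {B3,B5,B9}

Answer: ["B3", "B5", "B9"]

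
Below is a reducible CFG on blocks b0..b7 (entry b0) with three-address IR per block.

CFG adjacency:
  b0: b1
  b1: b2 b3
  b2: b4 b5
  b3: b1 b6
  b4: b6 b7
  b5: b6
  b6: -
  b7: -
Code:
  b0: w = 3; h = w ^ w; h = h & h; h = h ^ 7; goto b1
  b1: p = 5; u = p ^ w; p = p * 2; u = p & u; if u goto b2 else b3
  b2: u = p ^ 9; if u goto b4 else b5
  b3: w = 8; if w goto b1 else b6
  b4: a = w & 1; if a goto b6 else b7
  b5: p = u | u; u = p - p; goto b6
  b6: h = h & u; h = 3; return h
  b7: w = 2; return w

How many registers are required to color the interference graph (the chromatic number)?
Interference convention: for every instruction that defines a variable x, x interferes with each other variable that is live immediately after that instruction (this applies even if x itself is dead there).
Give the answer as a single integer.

Per-block:
  b0 def {h,w} use ∅
  b1 def {p,u} use {w}
  b2 def {u} use {p}
  b3 def {w} use ∅
  b4 def {a} use {w}
  b5 def {p,u} use {u}
  b6 def {h} use {h,u}
  b7 def {w} use ∅

Live sets:
  live b0: ∅→{h,w}
  live b1: {h,w}→{h,p,u,w}
  live b2: {h,p,w}→{h,u,w}
  live b3: {h,u}→{h,u,w}
  live b4: {h,u,w}→{h,u}
  live b5: {h,u}→{h,u}
  live b6: {h,u}→∅
  live b7: ∅→∅

Interfere edges:
  a — {h,u}
  h — {a,p,u,w}
  p — {h,u,w}
  u — {a,h,p,w}
  w — {h,p,u}

Registers:
  lower bound: {h,p,u,w} mutually conflict ⇒ χ ≥ 4
  4-colouring: r0={h}  r1={u}  r2={a,p}  r3={w}
  χ = 4

Answer: 4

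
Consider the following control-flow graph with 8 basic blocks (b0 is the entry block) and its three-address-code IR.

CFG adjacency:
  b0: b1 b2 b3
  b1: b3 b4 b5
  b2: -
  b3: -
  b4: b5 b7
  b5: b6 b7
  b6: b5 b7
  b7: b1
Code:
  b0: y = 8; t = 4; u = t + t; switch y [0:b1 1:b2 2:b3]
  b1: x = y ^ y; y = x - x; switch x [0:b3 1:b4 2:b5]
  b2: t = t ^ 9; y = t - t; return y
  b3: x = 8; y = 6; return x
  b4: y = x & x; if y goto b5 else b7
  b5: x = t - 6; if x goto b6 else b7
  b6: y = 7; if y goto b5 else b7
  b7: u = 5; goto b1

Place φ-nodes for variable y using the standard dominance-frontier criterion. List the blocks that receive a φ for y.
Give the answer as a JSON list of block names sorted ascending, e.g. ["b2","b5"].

Answer: ["b1", "b3", "b5", "b7"]

Analysis:
idom tree: b1←b0 b2←b0 b3←b0 b4←b1 b5←b1 b6←b5 b7←b1
Join-block Dom:
  b1: preds {b0,b7}: {b0} ∩ {b0,b1,b7} = {b0}; idom=b0
  b3: preds {b0,b1}: {b0} ∩ {b0,b1} = {b0}; idom=b0
  b5: preds {b1,b4,b6}: {b0,b1} ∩ {b0,b1,b4} ∩ {b0,b1,b5,b6} = {b0,b1}; idom=b1
  b7: preds {b4,b5,b6}: {b0,b1,b4} ∩ {b0,b1,b5} ∩ {b0,b1,b5,b6} = {b0,b1}; idom=b1

Frontier:
  join b1 pred b0: · stop@b0
  join b1 pred b7: b7→b1 stop@b0
  join b3 pred b0: · stop@b0
  join b3 pred b1: b1 stop@b0
  join b5 pred b1: · stop@b1
  join b5 pred b4: b4 stop@b1
  join b5 pred b6: b6→b5 stop@b1
  join b7 pred b4: b4 stop@b1
  join b7 pred b5: b5 stop@b1
  join b7 pred b6: b6→b5 stop@b1
  b0: DF=∅
  b1: DF={b1,b3}
  b2: DF=∅
  b3: DF=∅
  b4: DF={b5,b7}
  b5: DF={b5,b7}
  b6: DF={b5,b7}
  b7: DF={b1}

φ for y: defs {b0,b1,b2,b3,b4,b6}
  DF⁺ = {b1,b3,b5,b7}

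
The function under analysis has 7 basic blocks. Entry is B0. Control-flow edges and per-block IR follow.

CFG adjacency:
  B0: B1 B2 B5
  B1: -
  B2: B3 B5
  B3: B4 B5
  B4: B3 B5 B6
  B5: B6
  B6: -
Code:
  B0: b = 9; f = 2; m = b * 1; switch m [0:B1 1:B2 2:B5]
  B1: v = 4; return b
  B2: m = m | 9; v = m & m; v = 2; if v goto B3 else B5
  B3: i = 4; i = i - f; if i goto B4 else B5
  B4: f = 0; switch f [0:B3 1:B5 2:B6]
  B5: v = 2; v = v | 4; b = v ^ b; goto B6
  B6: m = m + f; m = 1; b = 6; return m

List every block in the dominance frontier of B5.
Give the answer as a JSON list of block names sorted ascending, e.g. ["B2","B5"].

idom tree: B1←B0 B2←B0 B3←B2 B4←B3 B5←B0 B6←B0
Dom at joins:
  B3: preds {B2,B4}: {B0,B2} ∩ {B0,B2,B3,B4} = {B0,B2}; idom=B2
  B5: preds {B0,B2,B3,B4}: {B0} ∩ {B0,B2} ∩ {B0,B2,B3} ∩ {B0,B2,B3,B4} = {B0}; idom=B0
  B6: preds {B4,B5}: {B0,B2,B3,B4} ∩ {B0,B5} = {B0}; idom=B0

Frontier:
  B3←B2: walk · to B2
  B3←B4: walk B4→B3 to B2
  B5←B0: walk · to B0
  B5←B2: walk B2 to B0
  B5←B3: walk B3→B2 to B0
  B5←B4: walk B4→B3→B2 to B0
  B6←B4: walk B4→B3→B2 to B0
  B6←B5: walk B5 to B0
  B0: DF=∅
  B1: DF=∅
  B2: DF={B5,B6}
  B3: DF={B3,B5,B6}
  B4: DF={B3,B5,B6}
  B5: DF={B6}
  B6: DF=∅

DF(B5) = ["B6"]

Answer: ["B6"]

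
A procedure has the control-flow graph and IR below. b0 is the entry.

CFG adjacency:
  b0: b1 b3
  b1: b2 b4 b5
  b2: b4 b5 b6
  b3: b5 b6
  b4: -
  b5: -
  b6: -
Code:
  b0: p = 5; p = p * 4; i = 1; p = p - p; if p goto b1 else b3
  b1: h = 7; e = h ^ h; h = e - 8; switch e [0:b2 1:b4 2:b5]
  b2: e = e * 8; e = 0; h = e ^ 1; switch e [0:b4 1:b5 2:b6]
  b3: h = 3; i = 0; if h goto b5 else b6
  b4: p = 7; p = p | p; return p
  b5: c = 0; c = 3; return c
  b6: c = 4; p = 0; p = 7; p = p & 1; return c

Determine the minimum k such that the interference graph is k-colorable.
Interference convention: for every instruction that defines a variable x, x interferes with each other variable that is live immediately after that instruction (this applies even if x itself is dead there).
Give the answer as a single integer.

Per-block:
  b0: def={i,p} ue=∅
  b1: def={e,h} ue=∅
  b2: def={e,h} ue={e}
  b3: def={h,i} ue=∅
  b4: def={p} ue=∅
  b5: def={c} ue=∅
  b6: def={c,p} ue=∅

Live sets:
  live b0: ∅→∅
  live b1: ∅→{e}
  live b2: {e}→∅
  live b3: ∅→∅
  live b4: ∅→∅
  live b5: ∅→∅
  live b6: ∅→∅

Conflict graph:
  c↔{p}
  e↔{h}
  h↔{e,i}
  i↔{h,p}
  p↔{c,i}

Colouring:
  lower bound: {c,p} mutually conflict ⇒ χ ≥ 2
  2-colouring: r0={h,p}  r1={c,e,i}
  χ = 2

Answer: 2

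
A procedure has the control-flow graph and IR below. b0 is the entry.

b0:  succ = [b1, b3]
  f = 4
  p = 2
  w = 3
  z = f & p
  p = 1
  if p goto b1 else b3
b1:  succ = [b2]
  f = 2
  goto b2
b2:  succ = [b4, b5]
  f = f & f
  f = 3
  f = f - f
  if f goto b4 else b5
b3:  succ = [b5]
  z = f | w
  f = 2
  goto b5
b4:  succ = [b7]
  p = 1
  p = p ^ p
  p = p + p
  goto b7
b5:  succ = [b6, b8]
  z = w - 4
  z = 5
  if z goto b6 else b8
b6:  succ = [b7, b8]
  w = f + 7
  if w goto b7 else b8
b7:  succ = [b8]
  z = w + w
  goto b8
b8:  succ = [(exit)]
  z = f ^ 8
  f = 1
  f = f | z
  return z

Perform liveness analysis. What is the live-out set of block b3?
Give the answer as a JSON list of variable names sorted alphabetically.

Answer: ["f", "w"]

Working:
def/use:
  b0: def={f,p,w,z} ue=∅
  b1: def={f} ue=∅
  b2: def={f} ue={f}
  b3: def={f,z} ue={f,w}
  b4: def={p} ue=∅
  b5: def={z} ue={w}
  b6: def={w} ue={f}
  b7: def={z} ue={w}
  b8: def={f,z} ue={f}

Live sets:
  b0 li=∅ lo={f,w}
  b1 li={w} lo={f,w}
  b2 li={f,w} lo={f,w}
  b3 li={f,w} lo={f,w}
  b4 li={f,w} lo={f,w}
  b5 li={f,w} lo={f}
  b6 li={f} lo={f,w}
  b7 li={f,w} lo={f}
  b8 li={f} lo=∅

live-out(b3) = ["f", "w"]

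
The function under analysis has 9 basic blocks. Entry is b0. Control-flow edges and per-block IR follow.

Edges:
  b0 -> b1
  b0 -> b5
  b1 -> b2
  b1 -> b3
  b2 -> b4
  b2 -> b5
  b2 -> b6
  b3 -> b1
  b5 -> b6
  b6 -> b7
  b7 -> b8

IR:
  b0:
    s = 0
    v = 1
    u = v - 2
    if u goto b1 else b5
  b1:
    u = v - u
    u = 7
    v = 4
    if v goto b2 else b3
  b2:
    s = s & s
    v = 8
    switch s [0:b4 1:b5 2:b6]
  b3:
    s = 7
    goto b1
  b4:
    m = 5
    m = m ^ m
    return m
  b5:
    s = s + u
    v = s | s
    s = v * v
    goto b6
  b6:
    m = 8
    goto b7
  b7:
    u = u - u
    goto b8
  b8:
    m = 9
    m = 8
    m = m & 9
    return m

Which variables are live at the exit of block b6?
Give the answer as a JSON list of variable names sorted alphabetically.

Block summaries:
  b0 def {s,u,v} use ∅
  b1 def {u,v} use {u,v}
  b2 def {s,v} use {s}
  b3 def {s} use ∅
  b4 def {m} use ∅
  b5 def {s,v} use {s,u}
  b6 def {m} use ∅
  b7 def {u} use {u}
  b8 def {m} use ∅

Live sets:
  b0: in=∅ out={s,u,v}
  b1: in={s,u,v} out={s,u,v}
  b2: in={s,u} out={s,u}
  b3: in={u,v} out={s,u,v}
  b4: in=∅ out=∅
  b5: in={s,u} out={u}
  b6: in={u} out={u}
  b7: in={u} out=∅
  b8: in=∅ out=∅

live-out(b6) = ["u"]

Answer: ["u"]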